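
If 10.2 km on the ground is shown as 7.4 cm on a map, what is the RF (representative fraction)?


ground = 10.2 km = 1020000 cm; RF denominator = ground / map = 1020000 / 7.4 ≈ 137838; RF = 1:137838

1:137838


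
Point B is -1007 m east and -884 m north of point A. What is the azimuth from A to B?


az = atan2(-1007, -884) = -131.3 deg
adjusted to 0-360: 228.7 degrees

228.7 degrees


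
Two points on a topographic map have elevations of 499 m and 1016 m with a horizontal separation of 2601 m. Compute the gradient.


gradient = (1016 - 499) / 2601 = 517 / 2601 = 0.1988

0.1988


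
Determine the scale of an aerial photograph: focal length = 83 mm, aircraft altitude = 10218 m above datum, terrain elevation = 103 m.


scale = f / (H - h) = 83 mm / 10115 m = 83 / 10115000 = 1:121867

1:121867


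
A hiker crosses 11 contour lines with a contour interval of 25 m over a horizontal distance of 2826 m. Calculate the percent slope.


elevation change = 11 * 25 = 275 m
slope = 275 / 2826 * 100 = 9.7%

9.7%


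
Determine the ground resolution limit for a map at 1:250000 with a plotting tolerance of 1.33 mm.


ground = 1.33 mm * 250000 / 1000 = 332.5 m

332.5 m


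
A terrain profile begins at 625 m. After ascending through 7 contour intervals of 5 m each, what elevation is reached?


elevation = 625 + 7 * 5 = 660 m

660 m


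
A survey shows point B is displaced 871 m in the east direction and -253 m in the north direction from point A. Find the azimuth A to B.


az = atan2(871, -253) = 106.2 deg
adjusted to 0-360: 106.2 degrees

106.2 degrees


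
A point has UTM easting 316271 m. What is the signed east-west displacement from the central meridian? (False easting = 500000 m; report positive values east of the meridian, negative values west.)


displacement = 316271 - 500000 = -183729 m

-183729 m


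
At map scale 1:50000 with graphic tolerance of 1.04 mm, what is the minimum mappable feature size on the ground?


ground = 1.04 mm * 50000 / 1000 = 52.0 m

52.0 m


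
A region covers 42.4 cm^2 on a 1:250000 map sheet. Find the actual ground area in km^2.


ground_area = 42.4 * (250000/100)^2 = 265000000.0 m^2 = 265.0 km^2

265.0 km^2


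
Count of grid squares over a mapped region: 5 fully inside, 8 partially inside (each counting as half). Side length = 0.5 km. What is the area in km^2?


effective squares = 5 + 8 * 0.5 = 9.0
area = 9.0 * 0.25 = 2.25 km^2

2.25 km^2


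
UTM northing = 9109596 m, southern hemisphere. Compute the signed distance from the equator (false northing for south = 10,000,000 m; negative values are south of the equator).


For southern: actual = 9109596 - 10000000 = -890404 m

-890404 m


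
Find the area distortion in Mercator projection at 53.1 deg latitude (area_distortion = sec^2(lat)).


area_distortion = 1/cos^2(53.1) = 2.774

2.774


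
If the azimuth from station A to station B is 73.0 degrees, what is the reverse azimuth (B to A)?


back azimuth = (73.0 + 180) mod 360 = 253.0 degrees

253.0 degrees


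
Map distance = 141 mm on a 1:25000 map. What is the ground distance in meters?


ground = 141 mm * 25000 / 1000 = 3525.0 m

3525.0 m


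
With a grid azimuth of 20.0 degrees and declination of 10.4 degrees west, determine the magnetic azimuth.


magnetic azimuth = grid azimuth - declination (east +ve)
mag_az = 20.0 - -10.4 = 30.4 degrees

30.4 degrees


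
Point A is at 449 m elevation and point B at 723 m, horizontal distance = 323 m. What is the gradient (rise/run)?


gradient = (723 - 449) / 323 = 274 / 323 = 0.8483

0.8483


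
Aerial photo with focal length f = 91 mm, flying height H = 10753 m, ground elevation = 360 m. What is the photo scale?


scale = f / (H - h) = 91 mm / 10393 m = 91 / 10393000 = 1:114209

1:114209


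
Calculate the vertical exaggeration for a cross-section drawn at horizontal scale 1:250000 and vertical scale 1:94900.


VE = horizontal_scale / vertical_scale = 250000 / 94900 ≈ 2.6

2.6x


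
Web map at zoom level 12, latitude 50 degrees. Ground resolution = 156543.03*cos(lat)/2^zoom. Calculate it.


res = 156543.03 * cos(50) / 2^12 = 156543.03 * 0.64278761 / 4096 = 24.57 m/pixel

24.57 m/pixel


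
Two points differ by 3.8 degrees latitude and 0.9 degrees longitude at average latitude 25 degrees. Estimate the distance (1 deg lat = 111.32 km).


dlat_km = 3.8 * 111.32 = 423.016
dlon_km = 0.9 * 111.32 * cos(25) ≈ 90.801
dist = sqrt(423.016^2 + 90.801^2) ≈ 432.7 km

432.7 km


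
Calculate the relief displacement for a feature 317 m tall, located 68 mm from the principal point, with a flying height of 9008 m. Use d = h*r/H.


d = h * r / H = 317 * 68 / 9008 = 2.39 mm

2.39 mm


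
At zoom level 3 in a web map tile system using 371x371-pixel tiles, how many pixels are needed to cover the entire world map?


tiles per axis = 2^3 = 8
total tiles = 8^2 = 64
pixels per axis = 8 * 371 = 2968
total pixels = 2968^2 = 8809024

8809024 pixels


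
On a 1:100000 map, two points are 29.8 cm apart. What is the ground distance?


ground = 29.8 cm * 100000 / 100 = 29800.0 m = 29.8 km

29.8 km


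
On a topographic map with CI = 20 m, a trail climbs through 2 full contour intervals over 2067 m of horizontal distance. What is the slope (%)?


elevation change = 2 * 20 = 40 m
slope = 40 / 2067 * 100 = 1.9%

1.9%


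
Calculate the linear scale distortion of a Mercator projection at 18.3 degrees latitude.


SF = 1 / cos(18.3) = 1 / 0.949425 = 1.053

1.053


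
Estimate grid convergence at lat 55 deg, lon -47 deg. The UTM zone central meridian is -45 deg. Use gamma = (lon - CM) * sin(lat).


gamma = (-47 - -45) * sin(55) = -2 * 0.819152 = -1.638 degrees

-1.638 degrees


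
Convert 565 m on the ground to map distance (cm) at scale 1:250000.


map_cm = 565 * 100 / 250000 = 0.226 cm ≈ 0.23 cm

0.23 cm


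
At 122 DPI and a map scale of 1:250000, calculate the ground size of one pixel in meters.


pixel_cm = 2.54 / 122 ≈ 0.02082 cm
ground = pixel_cm * 250000 / 100 = 2.54 * 250000 / (122 * 100) = 635000 / 12200 ≈ 52.05 m

52.05 m


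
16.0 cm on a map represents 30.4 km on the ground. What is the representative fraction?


ground = 30.4 km = 3040000 cm; RF denominator = ground / map = 3040000 / 16.0 = 190000; RF = 1:190000

1:190000


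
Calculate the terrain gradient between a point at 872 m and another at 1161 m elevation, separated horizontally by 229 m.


gradient = (1161 - 872) / 229 = 289 / 229 = 1.262

1.262


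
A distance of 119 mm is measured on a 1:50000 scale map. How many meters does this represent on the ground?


ground = 119 mm * 50000 / 1000 = 5950.0 m

5950.0 m


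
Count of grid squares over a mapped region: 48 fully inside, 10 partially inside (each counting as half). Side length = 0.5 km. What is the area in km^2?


effective squares = 48 + 10 * 0.5 = 53.0
area = 53.0 * 0.25 = 13.25 km^2

13.25 km^2


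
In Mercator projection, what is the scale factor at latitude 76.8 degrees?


SF = 1 / cos(76.8) = 1 / 0.228351 = 4.379

4.379


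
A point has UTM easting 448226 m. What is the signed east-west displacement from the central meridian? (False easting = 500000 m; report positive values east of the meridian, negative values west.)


displacement = 448226 - 500000 = -51774 m

-51774 m


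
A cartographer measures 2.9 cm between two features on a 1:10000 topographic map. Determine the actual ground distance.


ground = 2.9 cm * 10000 / 100 = 290.0 m

290.0 m


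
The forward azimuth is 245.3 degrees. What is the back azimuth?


back azimuth = (245.3 + 180) mod 360 = 65.3 degrees

65.3 degrees


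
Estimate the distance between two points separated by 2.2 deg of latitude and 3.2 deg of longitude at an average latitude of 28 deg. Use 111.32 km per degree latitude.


dlat_km = 2.2 * 111.32 = 244.904
dlon_km = 3.2 * 111.32 * cos(28) ≈ 314.527
dist = sqrt(244.904^2 + 314.527^2) ≈ 398.6 km

398.6 km


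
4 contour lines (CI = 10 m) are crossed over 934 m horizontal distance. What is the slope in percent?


elevation change = 4 * 10 = 40 m
slope = 40 / 934 * 100 = 4.3%

4.3%


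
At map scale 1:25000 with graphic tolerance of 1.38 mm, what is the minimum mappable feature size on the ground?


ground = 1.38 mm * 25000 / 1000 = 34.5 m

34.5 m


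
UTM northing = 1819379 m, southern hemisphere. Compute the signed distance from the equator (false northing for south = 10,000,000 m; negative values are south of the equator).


For southern: actual = 1819379 - 10000000 = -8180621 m

-8180621 m


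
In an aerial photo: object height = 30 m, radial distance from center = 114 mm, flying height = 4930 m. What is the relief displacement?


d = h * r / H = 30 * 114 / 4930 = 0.69 mm

0.69 mm


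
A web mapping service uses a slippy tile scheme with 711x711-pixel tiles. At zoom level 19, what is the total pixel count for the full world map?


tiles per axis = 2^19 = 524288
total tiles = 524288^2 = 274877906944
pixels per axis = 524288 * 711 = 372768768
total pixels = 372768768^2 = 138956554396237824

138956554396237824 pixels


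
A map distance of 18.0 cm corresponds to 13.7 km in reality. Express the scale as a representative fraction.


ground = 13.7 km = 1370000 cm; RF denominator = ground / map = 1370000 / 18.0 ≈ 76111; RF = 1:76111

1:76111


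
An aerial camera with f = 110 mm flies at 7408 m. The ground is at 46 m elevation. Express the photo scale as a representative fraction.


scale = f / (H - h) = 110 mm / 7362 m = 110 / 7362000 = 1:66927

1:66927


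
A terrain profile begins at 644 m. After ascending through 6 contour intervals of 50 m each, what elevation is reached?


elevation = 644 + 6 * 50 = 944 m

944 m


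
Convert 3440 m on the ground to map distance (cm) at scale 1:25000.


map_cm = 3440 * 100 / 25000 = 13.76 cm

13.76 cm


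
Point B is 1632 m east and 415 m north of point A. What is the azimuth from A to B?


az = atan2(1632, 415) = 75.7 deg
adjusted to 0-360: 75.7 degrees

75.7 degrees


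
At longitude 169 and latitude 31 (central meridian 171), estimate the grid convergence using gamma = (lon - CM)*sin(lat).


gamma = (169 - 171) * sin(31) = -2 * 0.515038 = -1.03 degrees

-1.03 degrees


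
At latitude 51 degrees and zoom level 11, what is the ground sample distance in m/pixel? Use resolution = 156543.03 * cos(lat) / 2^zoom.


res = 156543.03 * cos(51) / 2^11 = 156543.03 * 0.62932039 / 2048 = 48.1 m/pixel

48.1 m/pixel


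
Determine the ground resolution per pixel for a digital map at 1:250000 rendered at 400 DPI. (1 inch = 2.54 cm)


pixel_cm = 2.54 / 400 = 0.00635 cm
ground = pixel_cm * 250000 / 100 = 2.54 * 250000 / (400 * 100) = 635000 / 40000 ≈ 15.88 m

15.88 m


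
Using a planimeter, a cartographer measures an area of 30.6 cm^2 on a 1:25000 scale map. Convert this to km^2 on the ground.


ground_area = 30.6 * (25000/100)^2 = 1912500.0 m^2 = 1.9125 km^2 ≈ 1.913 km^2

1.913 km^2


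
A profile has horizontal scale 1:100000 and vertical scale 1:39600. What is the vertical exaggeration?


VE = horizontal_scale / vertical_scale = 100000 / 39600 ≈ 2.5

2.5x


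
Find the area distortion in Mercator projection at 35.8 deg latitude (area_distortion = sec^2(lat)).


area_distortion = 1/cos^2(35.8) = 1.52

1.52


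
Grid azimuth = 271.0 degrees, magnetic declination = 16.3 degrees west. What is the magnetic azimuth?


magnetic azimuth = grid azimuth - declination (east +ve)
mag_az = 271.0 - -16.3 = 287.3 degrees

287.3 degrees


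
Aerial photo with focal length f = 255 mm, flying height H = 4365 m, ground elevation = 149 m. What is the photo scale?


scale = f / (H - h) = 255 mm / 4216 m = 255 / 4216000 = 1:16533

1:16533


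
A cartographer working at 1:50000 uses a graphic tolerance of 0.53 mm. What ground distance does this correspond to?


ground = 0.53 mm * 50000 / 1000 = 26.5 m

26.5 m


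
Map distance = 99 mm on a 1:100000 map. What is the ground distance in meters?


ground = 99 mm * 100000 / 1000 = 9900.0 m

9900.0 m


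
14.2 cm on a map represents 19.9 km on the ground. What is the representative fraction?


ground = 19.9 km = 1990000 cm; RF denominator = ground / map = 1990000 / 14.2 ≈ 140141; RF = 1:140141

1:140141


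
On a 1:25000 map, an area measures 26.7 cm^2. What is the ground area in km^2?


ground_area = 26.7 * (25000/100)^2 = 1668750.0 m^2 = 1.66875 km^2 ≈ 1.669 km^2

1.669 km^2


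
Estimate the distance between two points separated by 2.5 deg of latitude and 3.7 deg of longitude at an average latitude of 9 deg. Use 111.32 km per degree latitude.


dlat_km = 2.5 * 111.32 = 278.3
dlon_km = 3.7 * 111.32 * cos(9) ≈ 406.813
dist = sqrt(278.3^2 + 406.813^2) ≈ 492.9 km

492.9 km


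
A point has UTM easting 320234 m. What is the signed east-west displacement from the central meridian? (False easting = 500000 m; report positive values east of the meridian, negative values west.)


displacement = 320234 - 500000 = -179766 m

-179766 m


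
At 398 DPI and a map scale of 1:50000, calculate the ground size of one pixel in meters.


pixel_cm = 2.54 / 398 ≈ 0.006382 cm
ground = pixel_cm * 50000 / 100 = 2.54 * 50000 / (398 * 100) = 127000 / 39800 ≈ 3.19 m

3.19 m


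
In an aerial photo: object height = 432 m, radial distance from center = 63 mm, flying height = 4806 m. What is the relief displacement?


d = h * r / H = 432 * 63 / 4806 = 5.66 mm

5.66 mm


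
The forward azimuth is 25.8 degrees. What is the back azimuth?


back azimuth = (25.8 + 180) mod 360 = 205.8 degrees

205.8 degrees


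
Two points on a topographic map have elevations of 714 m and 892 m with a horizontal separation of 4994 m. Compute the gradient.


gradient = (892 - 714) / 4994 = 178 / 4994 = 0.0356

0.0356


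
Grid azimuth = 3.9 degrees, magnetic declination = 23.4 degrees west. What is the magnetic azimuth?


magnetic azimuth = grid azimuth - declination (east +ve)
mag_az = 3.9 - -23.4 = 27.3 degrees

27.3 degrees


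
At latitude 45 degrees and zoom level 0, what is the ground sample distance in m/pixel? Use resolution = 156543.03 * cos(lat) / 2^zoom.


res = 156543.03 * cos(45) / 2^0 = 156543.03 * 0.70710678 / 1 = 110692.64 m/pixel

110692.64 m/pixel


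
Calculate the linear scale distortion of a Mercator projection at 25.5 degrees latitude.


SF = 1 / cos(25.5) = 1 / 0.902585 = 1.108

1.108


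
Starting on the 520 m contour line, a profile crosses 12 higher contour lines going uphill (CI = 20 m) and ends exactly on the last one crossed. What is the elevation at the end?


elevation = 520 + 12 * 20 = 760 m

760 m


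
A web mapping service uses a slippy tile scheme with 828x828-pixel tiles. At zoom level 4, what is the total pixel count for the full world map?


tiles per axis = 2^4 = 16
total tiles = 16^2 = 256
pixels per axis = 16 * 828 = 13248
total pixels = 13248^2 = 175509504

175509504 pixels


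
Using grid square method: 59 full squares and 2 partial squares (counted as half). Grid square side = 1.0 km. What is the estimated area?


effective squares = 59 + 2 * 0.5 = 60.0
area = 60.0 * 1.0 = 60.0 km^2

60.0 km^2


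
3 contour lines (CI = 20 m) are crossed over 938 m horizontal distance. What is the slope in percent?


elevation change = 3 * 20 = 60 m
slope = 60 / 938 * 100 = 6.4%

6.4%


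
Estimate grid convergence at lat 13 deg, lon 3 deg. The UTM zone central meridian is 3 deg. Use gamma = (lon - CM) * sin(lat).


gamma = (3 - 3) * sin(13) = 0 * 0.224951 = 0.0 degrees

0.0 degrees


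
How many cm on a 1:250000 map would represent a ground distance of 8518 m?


map_cm = 8518 * 100 / 250000 = 3.4072 cm ≈ 3.41 cm

3.41 cm


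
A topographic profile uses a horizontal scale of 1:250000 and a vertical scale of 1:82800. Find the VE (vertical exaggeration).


VE = horizontal_scale / vertical_scale = 250000 / 82800 ≈ 3.0

3.0x


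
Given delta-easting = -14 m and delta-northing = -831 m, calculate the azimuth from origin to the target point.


az = atan2(-14, -831) = -179.0 deg
adjusted to 0-360: 181.0 degrees

181.0 degrees


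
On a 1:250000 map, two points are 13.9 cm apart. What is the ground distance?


ground = 13.9 cm * 250000 / 100 = 34750.0 m = 34.75 km

34.75 km


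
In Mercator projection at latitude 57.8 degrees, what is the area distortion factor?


area_distortion = 1/cos^2(57.8) = 3.522

3.522


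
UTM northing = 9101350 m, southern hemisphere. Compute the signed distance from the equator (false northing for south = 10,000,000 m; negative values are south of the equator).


For southern: actual = 9101350 - 10000000 = -898650 m

-898650 m


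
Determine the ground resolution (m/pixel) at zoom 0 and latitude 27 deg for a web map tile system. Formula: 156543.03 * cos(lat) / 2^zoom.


res = 156543.03 * cos(27) / 2^0 = 156543.03 * 0.89100652 / 1 = 139480.86 m/pixel

139480.86 m/pixel


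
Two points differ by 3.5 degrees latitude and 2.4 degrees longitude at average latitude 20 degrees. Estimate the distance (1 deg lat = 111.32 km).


dlat_km = 3.5 * 111.32 = 389.62
dlon_km = 2.4 * 111.32 * cos(20) ≈ 251.056
dist = sqrt(389.62^2 + 251.056^2) ≈ 463.5 km

463.5 km


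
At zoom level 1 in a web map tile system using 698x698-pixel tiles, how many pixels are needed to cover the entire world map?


tiles per axis = 2^1 = 2
total tiles = 2^2 = 4
pixels per axis = 2 * 698 = 1396
total pixels = 1396^2 = 1948816

1948816 pixels


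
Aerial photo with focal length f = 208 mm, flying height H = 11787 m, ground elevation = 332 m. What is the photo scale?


scale = f / (H - h) = 208 mm / 11455 m = 208 / 11455000 = 1:55072

1:55072


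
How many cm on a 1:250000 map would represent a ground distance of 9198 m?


map_cm = 9198 * 100 / 250000 = 3.6792 cm ≈ 3.68 cm

3.68 cm


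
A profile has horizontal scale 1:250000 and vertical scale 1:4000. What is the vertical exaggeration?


VE = horizontal_scale / vertical_scale = 250000 / 4000 = 62.5

62.5x


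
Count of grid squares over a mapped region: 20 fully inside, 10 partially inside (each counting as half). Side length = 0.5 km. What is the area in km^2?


effective squares = 20 + 10 * 0.5 = 25.0
area = 25.0 * 0.25 = 6.25 km^2

6.25 km^2


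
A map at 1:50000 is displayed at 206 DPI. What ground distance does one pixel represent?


pixel_cm = 2.54 / 206 ≈ 0.01233 cm
ground = pixel_cm * 50000 / 100 = 2.54 * 50000 / (206 * 100) = 127000 / 20600 ≈ 6.17 m

6.17 m


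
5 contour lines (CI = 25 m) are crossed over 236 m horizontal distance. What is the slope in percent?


elevation change = 5 * 25 = 125 m
slope = 125 / 236 * 100 = 53.0%

53.0%


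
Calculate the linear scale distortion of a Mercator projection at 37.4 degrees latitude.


SF = 1 / cos(37.4) = 1 / 0.794415 = 1.259

1.259


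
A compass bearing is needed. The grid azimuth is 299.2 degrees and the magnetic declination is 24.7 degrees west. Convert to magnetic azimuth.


magnetic azimuth = grid azimuth - declination (east +ve)
mag_az = 299.2 - -24.7 = 323.9 degrees

323.9 degrees


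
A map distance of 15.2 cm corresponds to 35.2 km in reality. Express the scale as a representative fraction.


ground = 35.2 km = 3520000 cm; RF denominator = ground / map = 3520000 / 15.2 ≈ 231579; RF = 1:231579

1:231579


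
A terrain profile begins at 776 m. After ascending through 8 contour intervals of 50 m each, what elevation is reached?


elevation = 776 + 8 * 50 = 1176 m

1176 m


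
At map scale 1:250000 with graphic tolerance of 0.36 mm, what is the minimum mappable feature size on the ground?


ground = 0.36 mm * 250000 / 1000 = 90.0 m

90.0 m


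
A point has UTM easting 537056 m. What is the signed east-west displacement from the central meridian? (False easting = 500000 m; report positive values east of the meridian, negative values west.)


displacement = 537056 - 500000 = 37056 m

37056 m


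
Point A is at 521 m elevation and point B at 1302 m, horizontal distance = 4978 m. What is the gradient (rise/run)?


gradient = (1302 - 521) / 4978 = 781 / 4978 = 0.1569

0.1569


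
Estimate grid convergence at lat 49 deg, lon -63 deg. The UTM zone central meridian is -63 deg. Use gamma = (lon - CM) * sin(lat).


gamma = (-63 - -63) * sin(49) = 0 * 0.75471 = 0.0 degrees

0.0 degrees


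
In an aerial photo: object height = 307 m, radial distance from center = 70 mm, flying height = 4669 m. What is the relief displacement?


d = h * r / H = 307 * 70 / 4669 = 4.6 mm

4.6 mm


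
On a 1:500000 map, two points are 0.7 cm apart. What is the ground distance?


ground = 0.7 cm * 500000 / 100 = 3500.0 m = 3.5 km

3.5 km


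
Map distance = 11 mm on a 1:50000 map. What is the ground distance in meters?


ground = 11 mm * 50000 / 1000 = 550.0 m

550.0 m


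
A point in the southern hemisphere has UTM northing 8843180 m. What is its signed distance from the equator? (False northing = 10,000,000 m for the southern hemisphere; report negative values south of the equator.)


For southern: actual = 8843180 - 10000000 = -1156820 m

-1156820 m


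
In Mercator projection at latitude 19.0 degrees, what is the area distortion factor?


area_distortion = 1/cos^2(19.0) = 1.119

1.119


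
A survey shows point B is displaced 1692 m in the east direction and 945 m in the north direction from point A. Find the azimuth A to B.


az = atan2(1692, 945) = 60.8 deg
adjusted to 0-360: 60.8 degrees

60.8 degrees


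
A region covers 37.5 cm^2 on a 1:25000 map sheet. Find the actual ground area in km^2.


ground_area = 37.5 * (25000/100)^2 = 2343750.0 m^2 = 2.34375 km^2 ≈ 2.344 km^2

2.344 km^2


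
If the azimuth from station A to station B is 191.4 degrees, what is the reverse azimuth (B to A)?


back azimuth = (191.4 + 180) mod 360 = 11.4 degrees

11.4 degrees


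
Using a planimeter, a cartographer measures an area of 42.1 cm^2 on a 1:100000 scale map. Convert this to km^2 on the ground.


ground_area = 42.1 * (100000/100)^2 = 42100000.0 m^2 = 42.1 km^2

42.1 km^2


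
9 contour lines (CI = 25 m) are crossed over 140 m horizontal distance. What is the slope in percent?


elevation change = 9 * 25 = 225 m
slope = 225 / 140 * 100 = 160.7%

160.7%


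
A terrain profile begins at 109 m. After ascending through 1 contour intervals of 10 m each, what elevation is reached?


elevation = 109 + 1 * 10 = 119 m

119 m


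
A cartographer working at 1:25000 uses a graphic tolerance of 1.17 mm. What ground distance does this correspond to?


ground = 1.17 mm * 25000 / 1000 = 29.25 m

29.25 m


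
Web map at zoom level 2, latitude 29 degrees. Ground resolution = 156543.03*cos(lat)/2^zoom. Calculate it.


res = 156543.03 * cos(29) / 2^2 = 156543.03 * 0.87461971 / 4 = 34228.9 m/pixel

34228.9 m/pixel


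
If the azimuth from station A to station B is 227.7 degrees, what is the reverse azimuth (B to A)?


back azimuth = (227.7 + 180) mod 360 = 47.7 degrees

47.7 degrees


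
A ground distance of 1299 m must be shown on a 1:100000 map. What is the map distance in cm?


map_cm = 1299 * 100 / 100000 = 1.299 cm ≈ 1.3 cm

1.3 cm


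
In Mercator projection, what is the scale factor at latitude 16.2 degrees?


SF = 1 / cos(16.2) = 1 / 0.960294 = 1.041

1.041


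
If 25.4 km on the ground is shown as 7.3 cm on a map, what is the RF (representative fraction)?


ground = 25.4 km = 2540000 cm; RF denominator = ground / map = 2540000 / 7.3 ≈ 347945; RF = 1:347945

1:347945


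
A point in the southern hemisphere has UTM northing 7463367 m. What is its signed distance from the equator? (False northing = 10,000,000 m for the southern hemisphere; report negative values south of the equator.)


For southern: actual = 7463367 - 10000000 = -2536633 m

-2536633 m


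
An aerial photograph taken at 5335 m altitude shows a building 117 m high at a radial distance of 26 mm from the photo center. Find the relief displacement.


d = h * r / H = 117 * 26 / 5335 = 0.57 mm

0.57 mm


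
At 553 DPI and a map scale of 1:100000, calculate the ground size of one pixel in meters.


pixel_cm = 2.54 / 553 ≈ 0.004593 cm
ground = pixel_cm * 100000 / 100 = 2.54 * 100000 / (553 * 100) = 254000 / 55300 ≈ 4.59 m

4.59 m


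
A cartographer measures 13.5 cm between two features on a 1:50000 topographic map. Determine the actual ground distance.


ground = 13.5 cm * 50000 / 100 = 6750.0 m = 6.75 km

6.75 km


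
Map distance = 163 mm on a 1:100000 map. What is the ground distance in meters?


ground = 163 mm * 100000 / 1000 = 16300.0 m

16300.0 m


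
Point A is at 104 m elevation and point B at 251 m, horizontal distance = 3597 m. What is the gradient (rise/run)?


gradient = (251 - 104) / 3597 = 147 / 3597 = 0.0409

0.0409


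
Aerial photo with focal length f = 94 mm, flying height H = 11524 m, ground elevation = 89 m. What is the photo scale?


scale = f / (H - h) = 94 mm / 11435 m = 94 / 11435000 = 1:121649

1:121649


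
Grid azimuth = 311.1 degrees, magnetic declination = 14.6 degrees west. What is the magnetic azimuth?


magnetic azimuth = grid azimuth - declination (east +ve)
mag_az = 311.1 - -14.6 = 325.7 degrees

325.7 degrees


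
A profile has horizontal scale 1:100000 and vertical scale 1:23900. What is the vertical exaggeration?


VE = horizontal_scale / vertical_scale = 100000 / 23900 ≈ 4.2

4.2x


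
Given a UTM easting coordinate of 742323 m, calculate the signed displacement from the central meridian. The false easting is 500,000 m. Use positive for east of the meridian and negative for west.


displacement = 742323 - 500000 = 242323 m

242323 m


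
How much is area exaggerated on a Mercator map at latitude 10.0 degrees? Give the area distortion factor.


area_distortion = 1/cos^2(10.0) = 1.031

1.031


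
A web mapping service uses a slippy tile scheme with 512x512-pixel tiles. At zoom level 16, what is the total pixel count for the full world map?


tiles per axis = 2^16 = 65536
total tiles = 65536^2 = 4294967296
pixels per axis = 65536 * 512 = 33554432
total pixels = 33554432^2 = 1125899906842624

1125899906842624 pixels


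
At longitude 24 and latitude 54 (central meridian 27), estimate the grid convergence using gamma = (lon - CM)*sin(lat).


gamma = (24 - 27) * sin(54) = -3 * 0.809017 = -2.427 degrees

-2.427 degrees


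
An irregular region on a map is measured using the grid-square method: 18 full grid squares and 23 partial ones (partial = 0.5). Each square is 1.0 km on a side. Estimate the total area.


effective squares = 18 + 23 * 0.5 = 29.5
area = 29.5 * 1.0 = 29.5 km^2

29.5 km^2


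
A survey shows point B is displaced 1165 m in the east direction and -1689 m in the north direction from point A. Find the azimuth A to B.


az = atan2(1165, -1689) = 145.4 deg
adjusted to 0-360: 145.4 degrees

145.4 degrees


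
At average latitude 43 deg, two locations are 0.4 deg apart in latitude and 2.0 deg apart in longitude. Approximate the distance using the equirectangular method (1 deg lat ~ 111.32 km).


dlat_km = 0.4 * 111.32 = 44.528
dlon_km = 2.0 * 111.32 * cos(43) ≈ 162.829
dist = sqrt(44.528^2 + 162.829^2) ≈ 168.8 km

168.8 km


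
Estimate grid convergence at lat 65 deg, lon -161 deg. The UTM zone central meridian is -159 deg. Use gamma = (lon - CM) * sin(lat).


gamma = (-161 - -159) * sin(65) = -2 * 0.906308 = -1.813 degrees

-1.813 degrees


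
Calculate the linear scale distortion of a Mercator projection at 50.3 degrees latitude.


SF = 1 / cos(50.3) = 1 / 0.638768 = 1.566

1.566


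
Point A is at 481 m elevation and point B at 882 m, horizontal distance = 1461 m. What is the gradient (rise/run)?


gradient = (882 - 481) / 1461 = 401 / 1461 = 0.2745

0.2745


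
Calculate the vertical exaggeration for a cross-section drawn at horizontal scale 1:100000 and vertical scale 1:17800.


VE = horizontal_scale / vertical_scale = 100000 / 17800 ≈ 5.6

5.6x


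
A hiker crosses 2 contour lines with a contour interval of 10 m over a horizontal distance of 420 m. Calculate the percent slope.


elevation change = 2 * 10 = 20 m
slope = 20 / 420 * 100 = 4.8%

4.8%


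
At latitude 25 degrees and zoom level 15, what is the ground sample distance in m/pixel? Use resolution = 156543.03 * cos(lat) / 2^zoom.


res = 156543.03 * cos(25) / 2^15 = 156543.03 * 0.90630779 / 32768 = 4.33 m/pixel

4.33 m/pixel


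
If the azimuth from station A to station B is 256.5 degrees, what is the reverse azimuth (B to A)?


back azimuth = (256.5 + 180) mod 360 = 76.5 degrees

76.5 degrees


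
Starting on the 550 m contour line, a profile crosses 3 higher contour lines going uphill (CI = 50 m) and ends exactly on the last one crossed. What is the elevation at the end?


elevation = 550 + 3 * 50 = 700 m

700 m


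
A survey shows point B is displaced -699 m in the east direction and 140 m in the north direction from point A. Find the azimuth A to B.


az = atan2(-699, 140) = -78.7 deg
adjusted to 0-360: 281.3 degrees

281.3 degrees


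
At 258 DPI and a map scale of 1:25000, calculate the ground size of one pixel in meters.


pixel_cm = 2.54 / 258 ≈ 0.009845 cm
ground = pixel_cm * 25000 / 100 = 2.54 * 25000 / (258 * 100) = 63500 / 25800 ≈ 2.46 m

2.46 m


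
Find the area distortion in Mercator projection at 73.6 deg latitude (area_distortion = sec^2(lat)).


area_distortion = 1/cos^2(73.6) = 12.544

12.544


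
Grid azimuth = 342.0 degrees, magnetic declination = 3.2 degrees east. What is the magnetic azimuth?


magnetic azimuth = grid azimuth - declination (east +ve)
mag_az = 342.0 - 3.2 = 338.8 degrees

338.8 degrees


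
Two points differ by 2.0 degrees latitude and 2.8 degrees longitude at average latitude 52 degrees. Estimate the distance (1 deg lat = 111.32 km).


dlat_km = 2.0 * 111.32 = 222.64
dlon_km = 2.8 * 111.32 * cos(52) ≈ 191.899
dist = sqrt(222.64^2 + 191.899^2) ≈ 293.9 km

293.9 km


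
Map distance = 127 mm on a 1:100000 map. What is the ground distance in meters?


ground = 127 mm * 100000 / 1000 = 12700.0 m

12700.0 m


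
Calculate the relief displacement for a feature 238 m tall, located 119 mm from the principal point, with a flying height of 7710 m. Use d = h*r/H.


d = h * r / H = 238 * 119 / 7710 = 3.67 mm

3.67 mm


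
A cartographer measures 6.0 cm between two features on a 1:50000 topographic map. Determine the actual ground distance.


ground = 6.0 cm * 50000 / 100 = 3000.0 m = 3.0 km

3.0 km


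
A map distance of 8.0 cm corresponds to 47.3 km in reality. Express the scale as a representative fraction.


ground = 47.3 km = 4730000 cm; RF denominator = ground / map = 4730000 / 8.0 = 591250; RF = 1:591250

1:591250


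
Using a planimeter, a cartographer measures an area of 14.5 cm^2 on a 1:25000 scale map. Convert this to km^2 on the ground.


ground_area = 14.5 * (25000/100)^2 = 906250.0 m^2 = 0.90625 km^2 ≈ 0.906 km^2

0.906 km^2


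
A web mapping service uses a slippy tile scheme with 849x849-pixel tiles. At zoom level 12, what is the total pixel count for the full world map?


tiles per axis = 2^12 = 4096
total tiles = 4096^2 = 16777216
pixels per axis = 4096 * 849 = 3477504
total pixels = 3477504^2 = 12093034070016

12093034070016 pixels


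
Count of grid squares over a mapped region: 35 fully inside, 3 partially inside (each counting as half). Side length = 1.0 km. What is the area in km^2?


effective squares = 35 + 3 * 0.5 = 36.5
area = 36.5 * 1.0 = 36.5 km^2

36.5 km^2


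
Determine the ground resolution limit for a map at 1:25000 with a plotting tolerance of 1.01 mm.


ground = 1.01 mm * 25000 / 1000 = 25.25 m

25.25 m


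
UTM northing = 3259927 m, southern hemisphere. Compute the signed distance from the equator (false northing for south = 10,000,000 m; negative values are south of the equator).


For southern: actual = 3259927 - 10000000 = -6740073 m

-6740073 m


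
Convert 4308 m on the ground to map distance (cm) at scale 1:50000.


map_cm = 4308 * 100 / 50000 = 8.616 cm ≈ 8.62 cm

8.62 cm


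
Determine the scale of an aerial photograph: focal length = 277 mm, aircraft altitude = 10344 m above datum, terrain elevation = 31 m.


scale = f / (H - h) = 277 mm / 10313 m = 277 / 10313000 = 1:37231

1:37231


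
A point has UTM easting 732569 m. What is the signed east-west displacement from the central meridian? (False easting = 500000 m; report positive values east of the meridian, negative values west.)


displacement = 732569 - 500000 = 232569 m

232569 m


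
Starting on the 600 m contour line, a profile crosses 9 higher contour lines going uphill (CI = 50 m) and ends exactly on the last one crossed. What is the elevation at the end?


elevation = 600 + 9 * 50 = 1050 m

1050 m


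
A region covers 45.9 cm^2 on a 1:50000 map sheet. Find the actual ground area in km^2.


ground_area = 45.9 * (50000/100)^2 = 11475000.0 m^2 = 11.475 km^2

11.475 km^2


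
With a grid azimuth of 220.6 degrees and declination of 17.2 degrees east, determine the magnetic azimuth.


magnetic azimuth = grid azimuth - declination (east +ve)
mag_az = 220.6 - 17.2 = 203.4 degrees

203.4 degrees


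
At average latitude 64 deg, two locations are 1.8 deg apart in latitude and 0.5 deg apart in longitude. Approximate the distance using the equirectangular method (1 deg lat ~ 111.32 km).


dlat_km = 1.8 * 111.32 = 200.376
dlon_km = 0.5 * 111.32 * cos(64) ≈ 24.4
dist = sqrt(200.376^2 + 24.4^2) ≈ 201.9 km

201.9 km


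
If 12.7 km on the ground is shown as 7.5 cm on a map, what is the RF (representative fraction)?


ground = 12.7 km = 1270000 cm; RF denominator = ground / map = 1270000 / 7.5 ≈ 169333; RF = 1:169333

1:169333


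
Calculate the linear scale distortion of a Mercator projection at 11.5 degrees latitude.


SF = 1 / cos(11.5) = 1 / 0.979925 = 1.02

1.02


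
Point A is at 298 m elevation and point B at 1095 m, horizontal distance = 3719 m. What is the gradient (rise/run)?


gradient = (1095 - 298) / 3719 = 797 / 3719 = 0.2143

0.2143


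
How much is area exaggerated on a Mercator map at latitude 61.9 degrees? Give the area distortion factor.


area_distortion = 1/cos^2(61.9) = 4.508

4.508


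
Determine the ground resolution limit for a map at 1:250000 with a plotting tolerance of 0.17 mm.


ground = 0.17 mm * 250000 / 1000 = 42.5 m

42.5 m


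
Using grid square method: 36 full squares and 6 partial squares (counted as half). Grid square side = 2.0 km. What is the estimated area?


effective squares = 36 + 6 * 0.5 = 39.0
area = 39.0 * 4.0 = 156.0 km^2

156.0 km^2


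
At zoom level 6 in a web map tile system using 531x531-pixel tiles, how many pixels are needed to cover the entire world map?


tiles per axis = 2^6 = 64
total tiles = 64^2 = 4096
pixels per axis = 64 * 531 = 33984
total pixels = 33984^2 = 1154912256

1154912256 pixels


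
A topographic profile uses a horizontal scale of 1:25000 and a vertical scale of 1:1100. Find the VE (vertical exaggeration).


VE = horizontal_scale / vertical_scale = 25000 / 1100 ≈ 22.7

22.7x


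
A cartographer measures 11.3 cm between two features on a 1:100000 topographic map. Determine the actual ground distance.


ground = 11.3 cm * 100000 / 100 = 11300.0 m = 11.3 km

11.3 km


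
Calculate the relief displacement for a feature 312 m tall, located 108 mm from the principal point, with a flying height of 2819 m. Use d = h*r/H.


d = h * r / H = 312 * 108 / 2819 = 11.95 mm

11.95 mm


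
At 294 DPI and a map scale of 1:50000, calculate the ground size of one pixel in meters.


pixel_cm = 2.54 / 294 ≈ 0.008639 cm
ground = pixel_cm * 50000 / 100 = 2.54 * 50000 / (294 * 100) = 127000 / 29400 ≈ 4.32 m

4.32 m


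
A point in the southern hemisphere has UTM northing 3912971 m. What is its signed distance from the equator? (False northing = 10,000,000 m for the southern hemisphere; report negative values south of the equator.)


For southern: actual = 3912971 - 10000000 = -6087029 m

-6087029 m


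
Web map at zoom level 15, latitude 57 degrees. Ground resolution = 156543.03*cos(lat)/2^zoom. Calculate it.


res = 156543.03 * cos(57) / 2^15 = 156543.03 * 0.54463904 / 32768 = 2.6 m/pixel

2.6 m/pixel


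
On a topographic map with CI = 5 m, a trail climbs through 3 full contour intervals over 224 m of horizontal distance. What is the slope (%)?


elevation change = 3 * 5 = 15 m
slope = 15 / 224 * 100 = 6.7%

6.7%


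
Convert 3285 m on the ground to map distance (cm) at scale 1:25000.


map_cm = 3285 * 100 / 25000 = 13.14 cm

13.14 cm


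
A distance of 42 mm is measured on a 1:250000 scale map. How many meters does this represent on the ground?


ground = 42 mm * 250000 / 1000 = 10500.0 m

10500.0 m


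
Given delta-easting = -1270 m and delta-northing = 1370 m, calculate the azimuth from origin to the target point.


az = atan2(-1270, 1370) = -42.8 deg
adjusted to 0-360: 317.2 degrees

317.2 degrees


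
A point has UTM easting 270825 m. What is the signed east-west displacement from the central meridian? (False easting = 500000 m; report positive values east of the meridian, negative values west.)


displacement = 270825 - 500000 = -229175 m

-229175 m


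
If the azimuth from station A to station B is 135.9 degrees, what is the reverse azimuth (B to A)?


back azimuth = (135.9 + 180) mod 360 = 315.9 degrees

315.9 degrees


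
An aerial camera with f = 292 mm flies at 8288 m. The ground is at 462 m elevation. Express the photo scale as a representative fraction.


scale = f / (H - h) = 292 mm / 7826 m = 292 / 7826000 = 1:26801

1:26801


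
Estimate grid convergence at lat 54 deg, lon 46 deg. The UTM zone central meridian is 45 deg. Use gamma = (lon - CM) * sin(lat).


gamma = (46 - 45) * sin(54) = 1 * 0.809017 = 0.809 degrees

0.809 degrees


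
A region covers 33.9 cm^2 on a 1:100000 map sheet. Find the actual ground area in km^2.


ground_area = 33.9 * (100000/100)^2 = 33900000.0 m^2 = 33.9 km^2

33.9 km^2


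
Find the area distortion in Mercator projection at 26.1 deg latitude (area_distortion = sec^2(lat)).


area_distortion = 1/cos^2(26.1) = 1.24

1.24


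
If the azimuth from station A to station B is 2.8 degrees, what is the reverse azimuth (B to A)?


back azimuth = (2.8 + 180) mod 360 = 182.8 degrees

182.8 degrees


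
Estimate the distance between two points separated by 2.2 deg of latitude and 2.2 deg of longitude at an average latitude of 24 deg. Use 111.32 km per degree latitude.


dlat_km = 2.2 * 111.32 = 244.904
dlon_km = 2.2 * 111.32 * cos(24) ≈ 223.731
dist = sqrt(244.904^2 + 223.731^2) ≈ 331.7 km

331.7 km


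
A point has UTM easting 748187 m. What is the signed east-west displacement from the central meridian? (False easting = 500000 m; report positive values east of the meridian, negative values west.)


displacement = 748187 - 500000 = 248187 m

248187 m


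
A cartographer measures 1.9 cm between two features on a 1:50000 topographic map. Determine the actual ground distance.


ground = 1.9 cm * 50000 / 100 = 950.0 m

950.0 m


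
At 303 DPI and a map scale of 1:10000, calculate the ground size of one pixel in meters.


pixel_cm = 2.54 / 303 ≈ 0.008383 cm
ground = pixel_cm * 10000 / 100 = 2.54 * 10000 / (303 * 100) = 25400 / 30300 ≈ 0.84 m

0.84 m
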